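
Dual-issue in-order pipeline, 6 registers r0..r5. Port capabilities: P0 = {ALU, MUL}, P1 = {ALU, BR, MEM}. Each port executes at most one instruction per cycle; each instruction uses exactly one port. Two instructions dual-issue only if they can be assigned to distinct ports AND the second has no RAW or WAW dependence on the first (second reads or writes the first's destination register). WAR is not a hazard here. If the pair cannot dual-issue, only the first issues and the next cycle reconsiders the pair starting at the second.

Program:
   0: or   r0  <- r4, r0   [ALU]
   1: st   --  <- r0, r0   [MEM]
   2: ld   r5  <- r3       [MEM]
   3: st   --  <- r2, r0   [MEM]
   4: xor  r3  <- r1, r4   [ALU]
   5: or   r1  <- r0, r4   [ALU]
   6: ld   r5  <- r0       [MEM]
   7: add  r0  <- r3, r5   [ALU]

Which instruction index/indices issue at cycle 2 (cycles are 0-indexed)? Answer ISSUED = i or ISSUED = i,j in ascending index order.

[0] i0  or  -- RAW r0
[1] i1  st  -- no-port MEM/MEM
[2] i2  ld  -- no-port MEM/MEM
[3] i3,i4  st+xor  -- pair
[4] i5,i6  or+ld  -- pair
[5] i7  add  -- tail

ISSUED = 2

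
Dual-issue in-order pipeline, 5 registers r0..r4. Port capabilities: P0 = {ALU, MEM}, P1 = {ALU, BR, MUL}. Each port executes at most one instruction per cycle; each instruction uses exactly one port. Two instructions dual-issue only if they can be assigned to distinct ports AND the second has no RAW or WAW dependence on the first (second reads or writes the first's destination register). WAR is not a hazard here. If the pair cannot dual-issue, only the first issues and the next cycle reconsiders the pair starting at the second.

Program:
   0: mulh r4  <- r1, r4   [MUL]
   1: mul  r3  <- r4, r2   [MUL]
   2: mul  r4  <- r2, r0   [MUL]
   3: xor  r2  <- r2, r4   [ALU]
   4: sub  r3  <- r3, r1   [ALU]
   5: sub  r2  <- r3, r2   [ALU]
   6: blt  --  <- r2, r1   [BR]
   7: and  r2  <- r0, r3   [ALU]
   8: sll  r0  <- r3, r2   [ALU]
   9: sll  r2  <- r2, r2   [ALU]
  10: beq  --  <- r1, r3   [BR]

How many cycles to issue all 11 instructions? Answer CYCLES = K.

t=0 i0:mulh.MUL ; no-port MUL/MUL
t=1 i1:mul.MUL ; no-port MUL/MUL
t=2 i2:mul.MUL ; RAW r4
t=3 i3/i4:xor.ALU;sub.ALU ; 2-wide
t=4 i5:sub.ALU ; RAW r2
t=5 i6/i7:blt.BR;and.ALU ; 2-wide
t=6 i8/i9:sll.ALU;sll.ALU ; 2-wide
t=7 i10:beq.BR ; tail

CYCLES = 8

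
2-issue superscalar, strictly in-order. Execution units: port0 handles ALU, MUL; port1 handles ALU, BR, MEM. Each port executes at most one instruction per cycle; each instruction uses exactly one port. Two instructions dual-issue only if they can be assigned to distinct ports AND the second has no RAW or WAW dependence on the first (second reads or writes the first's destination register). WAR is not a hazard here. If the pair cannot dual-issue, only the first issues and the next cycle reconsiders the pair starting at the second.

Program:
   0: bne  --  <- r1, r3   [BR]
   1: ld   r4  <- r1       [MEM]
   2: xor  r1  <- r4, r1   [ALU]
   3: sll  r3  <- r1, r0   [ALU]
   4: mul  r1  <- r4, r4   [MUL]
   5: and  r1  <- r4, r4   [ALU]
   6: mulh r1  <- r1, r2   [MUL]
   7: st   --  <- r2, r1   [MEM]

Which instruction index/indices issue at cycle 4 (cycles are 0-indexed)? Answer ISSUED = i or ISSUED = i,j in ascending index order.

t=0 i0:bne.BR ; no-port BR/MEM
t=1 i1:ld.MEM ; RAW r4
t=2 i2:xor.ALU ; RAW r1
t=3 i3&i4:sll.ALU;mul.MUL ; pair
t=4 i5:and.ALU ; RAW+WAW r1
t=5 i6:mulh.MUL ; RAW r1
t=6 i7:st.MEM ; tail

ISSUED = 5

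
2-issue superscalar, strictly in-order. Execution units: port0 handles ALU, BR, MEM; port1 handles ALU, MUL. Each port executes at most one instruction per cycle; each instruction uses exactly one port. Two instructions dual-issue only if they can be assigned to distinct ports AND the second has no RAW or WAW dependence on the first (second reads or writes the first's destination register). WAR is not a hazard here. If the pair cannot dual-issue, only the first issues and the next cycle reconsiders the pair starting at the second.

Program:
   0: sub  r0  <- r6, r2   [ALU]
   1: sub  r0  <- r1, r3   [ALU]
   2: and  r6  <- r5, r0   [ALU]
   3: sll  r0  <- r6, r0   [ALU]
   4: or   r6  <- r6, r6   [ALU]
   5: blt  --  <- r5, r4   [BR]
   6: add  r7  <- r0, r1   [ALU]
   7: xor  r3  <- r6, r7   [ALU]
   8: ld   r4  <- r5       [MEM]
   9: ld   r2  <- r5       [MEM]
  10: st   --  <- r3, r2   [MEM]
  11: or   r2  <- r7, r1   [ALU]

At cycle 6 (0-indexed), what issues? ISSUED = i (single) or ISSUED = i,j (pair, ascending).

ISSUED = 9

t=0 i0:sub ; WAW r0
t=1 i1:sub ; RAW r0
t=2 i2:and ; RAW r6
t=3 i3+i4:sll or ; pair
t=4 i5+i6:blt add ; pair
t=5 i7+i8:xor ld ; pair
t=6 i9:ld ; no-port MEM/MEM
t=7 i10+i11:st or ; pair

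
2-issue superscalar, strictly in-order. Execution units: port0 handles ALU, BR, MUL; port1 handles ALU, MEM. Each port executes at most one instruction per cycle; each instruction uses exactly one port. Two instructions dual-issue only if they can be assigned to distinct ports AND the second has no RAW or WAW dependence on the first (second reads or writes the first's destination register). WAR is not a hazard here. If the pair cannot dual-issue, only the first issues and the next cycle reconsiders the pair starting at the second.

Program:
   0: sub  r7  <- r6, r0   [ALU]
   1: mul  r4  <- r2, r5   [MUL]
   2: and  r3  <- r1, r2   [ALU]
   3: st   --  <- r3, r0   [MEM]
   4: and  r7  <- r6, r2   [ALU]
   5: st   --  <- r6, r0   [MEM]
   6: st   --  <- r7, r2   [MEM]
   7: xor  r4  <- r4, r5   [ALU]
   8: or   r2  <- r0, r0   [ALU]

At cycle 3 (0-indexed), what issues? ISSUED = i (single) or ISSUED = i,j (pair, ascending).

ISSUED = 5

0. sub/mul @i0&i1  | pair
1. and @i2  | RAW r3
2. st/and @i3&i4  | pair
3. st @i5  | no-port MEM/MEM
4. st/xor @i6&i7  | pair
5. or @i8  | tail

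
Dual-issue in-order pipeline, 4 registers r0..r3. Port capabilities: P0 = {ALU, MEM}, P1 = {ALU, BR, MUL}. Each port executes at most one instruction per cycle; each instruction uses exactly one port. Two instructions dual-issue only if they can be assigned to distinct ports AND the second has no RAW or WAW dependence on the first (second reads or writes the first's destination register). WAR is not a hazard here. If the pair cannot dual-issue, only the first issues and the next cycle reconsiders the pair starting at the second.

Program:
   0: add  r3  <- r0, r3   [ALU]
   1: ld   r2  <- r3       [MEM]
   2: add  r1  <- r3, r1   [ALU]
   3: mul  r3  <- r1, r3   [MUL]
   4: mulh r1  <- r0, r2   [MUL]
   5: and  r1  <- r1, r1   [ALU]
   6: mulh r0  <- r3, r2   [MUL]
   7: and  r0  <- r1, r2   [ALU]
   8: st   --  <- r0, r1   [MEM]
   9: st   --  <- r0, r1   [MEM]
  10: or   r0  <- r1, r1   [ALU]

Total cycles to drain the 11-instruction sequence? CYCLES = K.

t=0 i0:add ; RAW r3
t=1 i1/i2:ld add ; pair
t=2 i3:mul ; no-port MUL/MUL
t=3 i4:mulh ; RAW+WAW r1
t=4 i5/i6:and mulh ; pair
t=5 i7:and ; RAW r0
t=6 i8:st ; no-port MEM/MEM
t=7 i9/i10:st or ; pair

CYCLES = 8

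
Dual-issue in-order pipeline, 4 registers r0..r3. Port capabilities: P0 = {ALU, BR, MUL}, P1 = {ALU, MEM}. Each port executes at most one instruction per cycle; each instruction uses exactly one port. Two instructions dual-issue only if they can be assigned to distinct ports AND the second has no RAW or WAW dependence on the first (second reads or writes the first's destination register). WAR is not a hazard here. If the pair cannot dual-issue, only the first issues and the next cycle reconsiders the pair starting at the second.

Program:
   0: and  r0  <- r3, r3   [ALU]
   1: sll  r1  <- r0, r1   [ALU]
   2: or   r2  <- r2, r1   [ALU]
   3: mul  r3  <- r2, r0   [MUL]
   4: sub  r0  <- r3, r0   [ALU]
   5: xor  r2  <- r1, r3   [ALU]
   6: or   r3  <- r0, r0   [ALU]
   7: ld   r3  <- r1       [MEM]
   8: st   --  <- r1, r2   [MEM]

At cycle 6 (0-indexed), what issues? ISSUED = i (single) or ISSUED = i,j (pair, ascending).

ISSUED = 7

#0 head=0: and.ALU i0 RAW r0
#1 head=1: sll.ALU i1 RAW r1
#2 head=2: or.ALU i2 RAW r2
#3 head=3: mul.MUL i3 RAW r3
#4 head=4: sub.ALU/xor.ALU i4/i5 2-wide
#5 head=6: or.ALU i6 WAW r3
#6 head=7: ld.MEM i7 no-port MEM/MEM
#7 head=8: st.MEM i8 tail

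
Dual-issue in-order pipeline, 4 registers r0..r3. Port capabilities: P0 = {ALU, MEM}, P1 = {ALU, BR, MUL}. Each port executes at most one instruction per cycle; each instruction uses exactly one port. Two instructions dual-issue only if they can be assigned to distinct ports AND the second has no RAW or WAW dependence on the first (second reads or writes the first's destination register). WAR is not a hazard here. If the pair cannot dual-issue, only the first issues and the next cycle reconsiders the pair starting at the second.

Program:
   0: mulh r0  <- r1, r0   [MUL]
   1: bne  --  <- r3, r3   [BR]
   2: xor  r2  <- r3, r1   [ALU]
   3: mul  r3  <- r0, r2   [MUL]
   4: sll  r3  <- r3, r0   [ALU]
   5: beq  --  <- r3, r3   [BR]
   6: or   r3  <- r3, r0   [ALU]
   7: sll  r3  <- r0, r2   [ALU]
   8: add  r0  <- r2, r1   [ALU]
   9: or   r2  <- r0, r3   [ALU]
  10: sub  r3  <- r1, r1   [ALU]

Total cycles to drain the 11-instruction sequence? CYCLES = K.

[0] i0  mulh  -- no-port MUL/BR
[1] i1/i2  bne;xor  -- 2-wide
[2] i3  mul  -- RAW+WAW r3
[3] i4  sll  -- RAW r3
[4] i5/i6  beq;or  -- 2-wide
[5] i7/i8  sll;add  -- 2-wide
[6] i9/i10  or;sub  -- 2-wide

CYCLES = 7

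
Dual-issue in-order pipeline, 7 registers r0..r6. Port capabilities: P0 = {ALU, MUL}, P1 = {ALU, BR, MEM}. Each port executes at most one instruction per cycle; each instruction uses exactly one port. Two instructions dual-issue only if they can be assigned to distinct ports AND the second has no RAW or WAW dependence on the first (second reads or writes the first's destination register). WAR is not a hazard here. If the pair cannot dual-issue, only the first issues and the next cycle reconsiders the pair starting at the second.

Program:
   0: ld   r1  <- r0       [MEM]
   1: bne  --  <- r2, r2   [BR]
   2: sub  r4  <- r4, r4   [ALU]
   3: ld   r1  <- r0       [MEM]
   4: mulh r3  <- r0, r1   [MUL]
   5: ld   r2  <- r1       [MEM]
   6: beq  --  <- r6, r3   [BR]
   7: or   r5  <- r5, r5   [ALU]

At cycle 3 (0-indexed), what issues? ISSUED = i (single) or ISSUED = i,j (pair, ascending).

ISSUED = 4,5

0. ld @i0  | no-port MEM/BR
1. bne+sub @i1&i2  | dual
2. ld @i3  | RAW r1
3. mulh+ld @i4&i5  | dual
4. beq+or @i6&i7  | dual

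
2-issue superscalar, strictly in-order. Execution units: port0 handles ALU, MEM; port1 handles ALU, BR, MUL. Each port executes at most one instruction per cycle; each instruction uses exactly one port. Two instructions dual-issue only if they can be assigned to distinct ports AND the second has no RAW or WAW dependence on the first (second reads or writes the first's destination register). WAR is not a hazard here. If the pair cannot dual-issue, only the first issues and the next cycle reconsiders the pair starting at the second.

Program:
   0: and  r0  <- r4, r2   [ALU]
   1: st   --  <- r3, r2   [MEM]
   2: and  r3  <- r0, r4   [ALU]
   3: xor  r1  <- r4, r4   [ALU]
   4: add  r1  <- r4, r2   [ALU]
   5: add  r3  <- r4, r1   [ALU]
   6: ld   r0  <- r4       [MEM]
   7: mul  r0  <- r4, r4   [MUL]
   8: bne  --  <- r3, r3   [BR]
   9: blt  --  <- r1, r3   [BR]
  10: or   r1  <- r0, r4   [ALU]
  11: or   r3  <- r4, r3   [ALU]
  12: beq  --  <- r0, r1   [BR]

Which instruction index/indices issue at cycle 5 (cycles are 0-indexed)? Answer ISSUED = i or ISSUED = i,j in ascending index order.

c0: i0/i1 and.ALU st.MEM  dual
c1: i2/i3 and.ALU xor.ALU  dual
c2: i4 add.ALU  RAW r1
c3: i5/i6 add.ALU ld.MEM  dual
c4: i7 mul.MUL  no-port MUL/BR
c5: i8 bne.BR  no-port BR/BR
c6: i9/i10 blt.BR or.ALU  dual
c7: i11/i12 or.ALU beq.BR  dual

ISSUED = 8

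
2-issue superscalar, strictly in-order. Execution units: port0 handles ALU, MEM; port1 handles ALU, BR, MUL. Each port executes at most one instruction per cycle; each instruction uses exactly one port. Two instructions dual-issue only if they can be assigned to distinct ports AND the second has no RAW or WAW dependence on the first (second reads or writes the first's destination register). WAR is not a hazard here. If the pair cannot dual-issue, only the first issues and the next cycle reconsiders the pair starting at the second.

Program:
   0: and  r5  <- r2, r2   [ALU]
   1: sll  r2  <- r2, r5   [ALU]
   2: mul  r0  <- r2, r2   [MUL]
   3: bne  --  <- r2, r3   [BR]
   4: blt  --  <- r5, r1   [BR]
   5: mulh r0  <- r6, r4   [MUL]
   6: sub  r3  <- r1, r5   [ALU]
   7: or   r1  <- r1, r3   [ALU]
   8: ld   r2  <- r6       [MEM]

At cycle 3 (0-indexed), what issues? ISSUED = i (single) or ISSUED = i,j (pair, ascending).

  cy0 -> i0 (and.ALU) RAW r5
  cy1 -> i1 (sll.ALU) RAW r2
  cy2 -> i2 (mul.MUL) no-port MUL/BR
  cy3 -> i3 (bne.BR) no-port BR/BR
  cy4 -> i4 (blt.BR) no-port BR/MUL
  cy5 -> i5+i6 (mulh.MUL/sub.ALU) pair
  cy6 -> i7+i8 (or.ALU/ld.MEM) pair

ISSUED = 3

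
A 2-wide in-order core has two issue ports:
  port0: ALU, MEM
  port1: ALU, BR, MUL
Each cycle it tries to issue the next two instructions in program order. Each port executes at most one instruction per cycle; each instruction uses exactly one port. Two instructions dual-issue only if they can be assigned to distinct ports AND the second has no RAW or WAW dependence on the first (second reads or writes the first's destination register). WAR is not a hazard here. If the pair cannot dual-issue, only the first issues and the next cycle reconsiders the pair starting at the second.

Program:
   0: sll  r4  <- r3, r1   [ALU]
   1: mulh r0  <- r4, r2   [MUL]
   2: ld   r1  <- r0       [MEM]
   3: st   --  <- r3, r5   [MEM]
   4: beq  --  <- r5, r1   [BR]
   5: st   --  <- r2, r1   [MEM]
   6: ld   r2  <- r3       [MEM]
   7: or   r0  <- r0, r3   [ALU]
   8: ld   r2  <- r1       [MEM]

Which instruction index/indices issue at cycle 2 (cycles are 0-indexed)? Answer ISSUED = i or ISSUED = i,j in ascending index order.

0. sll.ALU @i0  | RAW r4
1. mulh.MUL @i1  | RAW r0
2. ld.MEM @i2  | no-port MEM/MEM
3. st.MEM;beq.BR @i3,i4  | pair
4. st.MEM @i5  | no-port MEM/MEM
5. ld.MEM;or.ALU @i6,i7  | pair
6. ld.MEM @i8  | tail

ISSUED = 2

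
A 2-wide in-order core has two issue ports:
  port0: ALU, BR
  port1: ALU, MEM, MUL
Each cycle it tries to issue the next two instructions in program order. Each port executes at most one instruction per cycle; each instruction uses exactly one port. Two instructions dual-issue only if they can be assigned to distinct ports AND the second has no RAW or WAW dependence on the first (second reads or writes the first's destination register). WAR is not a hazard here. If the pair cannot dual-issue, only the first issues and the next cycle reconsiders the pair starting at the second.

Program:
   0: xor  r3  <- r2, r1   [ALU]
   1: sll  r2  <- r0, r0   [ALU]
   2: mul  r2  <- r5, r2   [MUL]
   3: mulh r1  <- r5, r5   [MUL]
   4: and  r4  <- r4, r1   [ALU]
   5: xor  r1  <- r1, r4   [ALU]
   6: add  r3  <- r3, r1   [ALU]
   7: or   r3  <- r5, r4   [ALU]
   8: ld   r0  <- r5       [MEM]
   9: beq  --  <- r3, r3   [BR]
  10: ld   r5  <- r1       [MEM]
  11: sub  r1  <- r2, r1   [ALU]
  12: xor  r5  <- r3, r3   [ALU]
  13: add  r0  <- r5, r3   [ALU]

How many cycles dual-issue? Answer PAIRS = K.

  cy0 -> i0,i1 (xor.ALU/sll.ALU) pair
  cy1 -> i2 (mul.MUL) no-port MUL/MUL
  cy2 -> i3 (mulh.MUL) RAW r1
  cy3 -> i4 (and.ALU) RAW r4
  cy4 -> i5 (xor.ALU) RAW r1
  cy5 -> i6 (add.ALU) WAW r3
  cy6 -> i7,i8 (or.ALU/ld.MEM) pair
  cy7 -> i9,i10 (beq.BR/ld.MEM) pair
  cy8 -> i11,i12 (sub.ALU/xor.ALU) pair
  cy9 -> i13 (add.ALU) tail

PAIRS = 4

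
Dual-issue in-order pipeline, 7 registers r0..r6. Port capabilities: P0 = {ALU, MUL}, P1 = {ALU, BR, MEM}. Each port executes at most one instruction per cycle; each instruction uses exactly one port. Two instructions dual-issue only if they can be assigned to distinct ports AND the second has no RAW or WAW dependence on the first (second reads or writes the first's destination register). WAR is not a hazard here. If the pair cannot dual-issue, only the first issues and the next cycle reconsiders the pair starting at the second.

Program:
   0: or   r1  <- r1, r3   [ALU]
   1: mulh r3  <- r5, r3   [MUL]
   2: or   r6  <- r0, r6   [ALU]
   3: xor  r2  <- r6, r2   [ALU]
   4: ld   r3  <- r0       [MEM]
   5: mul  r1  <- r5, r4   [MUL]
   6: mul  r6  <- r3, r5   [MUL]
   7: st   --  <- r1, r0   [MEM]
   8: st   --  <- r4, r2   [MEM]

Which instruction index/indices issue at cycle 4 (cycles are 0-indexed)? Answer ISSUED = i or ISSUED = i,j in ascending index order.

t=0 i0/i1:or.ALU+mulh.MUL ; pair
t=1 i2:or.ALU ; RAW r6
t=2 i3/i4:xor.ALU+ld.MEM ; pair
t=3 i5:mul.MUL ; no-port MUL/MUL
t=4 i6/i7:mul.MUL+st.MEM ; pair
t=5 i8:st.MEM ; tail

ISSUED = 6,7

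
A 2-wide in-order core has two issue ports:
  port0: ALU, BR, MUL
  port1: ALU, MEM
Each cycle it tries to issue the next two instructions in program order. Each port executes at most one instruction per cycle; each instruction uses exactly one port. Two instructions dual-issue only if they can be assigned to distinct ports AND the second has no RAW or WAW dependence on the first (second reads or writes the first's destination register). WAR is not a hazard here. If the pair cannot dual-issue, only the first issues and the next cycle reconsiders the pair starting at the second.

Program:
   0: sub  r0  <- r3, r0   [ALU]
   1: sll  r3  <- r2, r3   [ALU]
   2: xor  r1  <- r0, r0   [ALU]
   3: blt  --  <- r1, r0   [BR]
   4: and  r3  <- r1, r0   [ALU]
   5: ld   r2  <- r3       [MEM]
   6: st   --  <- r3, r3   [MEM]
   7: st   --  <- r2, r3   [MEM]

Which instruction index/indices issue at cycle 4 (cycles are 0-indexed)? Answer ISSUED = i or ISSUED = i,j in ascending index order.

c0: i0+i1 sub sll  2-wide
c1: i2 xor  RAW r1
c2: i3+i4 blt and  2-wide
c3: i5 ld  no-port MEM/MEM
c4: i6 st  no-port MEM/MEM
c5: i7 st  tail

ISSUED = 6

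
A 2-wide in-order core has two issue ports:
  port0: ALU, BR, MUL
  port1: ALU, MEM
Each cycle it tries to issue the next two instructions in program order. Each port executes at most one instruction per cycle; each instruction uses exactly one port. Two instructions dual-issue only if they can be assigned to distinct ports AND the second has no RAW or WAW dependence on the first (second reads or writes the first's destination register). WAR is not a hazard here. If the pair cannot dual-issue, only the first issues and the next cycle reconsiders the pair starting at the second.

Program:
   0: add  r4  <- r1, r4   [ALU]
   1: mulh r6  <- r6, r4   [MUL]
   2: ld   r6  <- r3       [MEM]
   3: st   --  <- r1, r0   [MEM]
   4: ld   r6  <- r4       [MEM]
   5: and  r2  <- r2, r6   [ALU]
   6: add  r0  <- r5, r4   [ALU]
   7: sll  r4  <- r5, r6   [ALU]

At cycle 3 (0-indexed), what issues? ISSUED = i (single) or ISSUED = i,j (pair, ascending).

  cy0 -> i0 (add) RAW r4
  cy1 -> i1 (mulh) WAW r6
  cy2 -> i2 (ld) no-port MEM/MEM
  cy3 -> i3 (st) no-port MEM/MEM
  cy4 -> i4 (ld) RAW r6
  cy5 -> i5&i6 (and/add) dual
  cy6 -> i7 (sll) tail

ISSUED = 3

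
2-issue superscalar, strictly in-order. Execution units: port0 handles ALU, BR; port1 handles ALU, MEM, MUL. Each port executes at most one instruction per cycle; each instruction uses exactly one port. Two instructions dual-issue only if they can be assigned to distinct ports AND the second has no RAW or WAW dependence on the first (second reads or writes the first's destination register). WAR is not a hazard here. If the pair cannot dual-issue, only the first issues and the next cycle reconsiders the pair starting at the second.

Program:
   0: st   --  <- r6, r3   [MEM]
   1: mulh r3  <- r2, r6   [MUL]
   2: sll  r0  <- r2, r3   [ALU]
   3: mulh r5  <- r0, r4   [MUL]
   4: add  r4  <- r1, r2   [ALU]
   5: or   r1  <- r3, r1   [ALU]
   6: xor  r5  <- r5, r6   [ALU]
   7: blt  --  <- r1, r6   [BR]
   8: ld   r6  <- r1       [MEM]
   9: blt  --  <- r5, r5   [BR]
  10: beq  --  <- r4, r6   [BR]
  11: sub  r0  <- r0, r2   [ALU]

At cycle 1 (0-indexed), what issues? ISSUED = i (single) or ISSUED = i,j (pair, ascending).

c0: i0 st.MEM  no-port MEM/MUL
c1: i1 mulh.MUL  RAW r3
c2: i2 sll.ALU  RAW r0
c3: i3/i4 mulh.MUL add.ALU  dual
c4: i5/i6 or.ALU xor.ALU  dual
c5: i7/i8 blt.BR ld.MEM  dual
c6: i9 blt.BR  no-port BR/BR
c7: i10/i11 beq.BR sub.ALU  dual

ISSUED = 1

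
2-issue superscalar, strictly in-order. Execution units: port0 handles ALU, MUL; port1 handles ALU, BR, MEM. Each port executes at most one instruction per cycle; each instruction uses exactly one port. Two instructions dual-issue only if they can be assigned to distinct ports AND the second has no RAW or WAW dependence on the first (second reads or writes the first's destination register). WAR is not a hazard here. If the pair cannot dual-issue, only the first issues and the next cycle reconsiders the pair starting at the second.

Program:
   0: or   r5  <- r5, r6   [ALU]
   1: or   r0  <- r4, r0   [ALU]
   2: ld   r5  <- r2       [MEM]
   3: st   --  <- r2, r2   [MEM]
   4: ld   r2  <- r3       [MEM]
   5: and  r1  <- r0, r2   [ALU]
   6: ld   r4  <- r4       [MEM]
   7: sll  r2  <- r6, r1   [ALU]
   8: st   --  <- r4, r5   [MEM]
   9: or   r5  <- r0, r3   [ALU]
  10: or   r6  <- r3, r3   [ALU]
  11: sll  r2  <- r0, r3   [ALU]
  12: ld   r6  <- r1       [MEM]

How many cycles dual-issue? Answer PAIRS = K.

c0: i0&i1 or+or  pair
c1: i2 ld  no-port MEM/MEM
c2: i3 st  no-port MEM/MEM
c3: i4 ld  RAW r2
c4: i5&i6 and+ld  pair
c5: i7&i8 sll+st  pair
c6: i9&i10 or+or  pair
c7: i11&i12 sll+ld  pair

PAIRS = 5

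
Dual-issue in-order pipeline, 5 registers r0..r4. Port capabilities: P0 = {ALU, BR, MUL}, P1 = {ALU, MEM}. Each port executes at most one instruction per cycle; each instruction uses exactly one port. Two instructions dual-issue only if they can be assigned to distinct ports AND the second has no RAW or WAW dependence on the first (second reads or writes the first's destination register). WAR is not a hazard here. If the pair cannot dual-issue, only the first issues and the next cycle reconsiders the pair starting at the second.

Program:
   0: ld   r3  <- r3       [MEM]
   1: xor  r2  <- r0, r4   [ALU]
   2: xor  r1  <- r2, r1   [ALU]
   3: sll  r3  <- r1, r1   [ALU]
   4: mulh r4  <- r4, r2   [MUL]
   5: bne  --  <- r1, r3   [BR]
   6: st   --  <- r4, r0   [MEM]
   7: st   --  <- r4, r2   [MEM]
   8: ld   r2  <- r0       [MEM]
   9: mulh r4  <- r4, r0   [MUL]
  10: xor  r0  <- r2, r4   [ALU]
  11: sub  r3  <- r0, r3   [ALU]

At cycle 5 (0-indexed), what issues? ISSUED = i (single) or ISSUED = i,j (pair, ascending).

t=0 i0+i1:ld xor ; dual
t=1 i2:xor ; RAW r1
t=2 i3+i4:sll mulh ; dual
t=3 i5+i6:bne st ; dual
t=4 i7:st ; no-port MEM/MEM
t=5 i8+i9:ld mulh ; dual
t=6 i10:xor ; RAW r0
t=7 i11:sub ; tail

ISSUED = 8,9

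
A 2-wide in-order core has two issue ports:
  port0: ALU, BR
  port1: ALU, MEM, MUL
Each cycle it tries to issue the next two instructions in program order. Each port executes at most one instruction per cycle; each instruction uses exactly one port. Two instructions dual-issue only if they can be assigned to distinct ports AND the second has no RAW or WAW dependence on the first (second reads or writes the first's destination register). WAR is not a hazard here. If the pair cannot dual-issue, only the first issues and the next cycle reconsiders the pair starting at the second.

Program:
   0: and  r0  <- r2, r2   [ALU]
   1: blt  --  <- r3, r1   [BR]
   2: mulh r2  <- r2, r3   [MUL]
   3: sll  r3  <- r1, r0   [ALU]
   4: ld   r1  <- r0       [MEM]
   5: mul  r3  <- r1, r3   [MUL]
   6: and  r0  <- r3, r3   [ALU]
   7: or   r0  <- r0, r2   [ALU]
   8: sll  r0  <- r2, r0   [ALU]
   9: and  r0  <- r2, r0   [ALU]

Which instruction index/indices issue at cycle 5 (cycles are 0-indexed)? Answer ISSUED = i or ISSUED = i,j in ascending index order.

[0] i0,i1  and blt  -- 2-wide
[1] i2,i3  mulh sll  -- 2-wide
[2] i4  ld  -- no-port MEM/MUL
[3] i5  mul  -- RAW r3
[4] i6  and  -- RAW+WAW r0
[5] i7  or  -- RAW+WAW r0
[6] i8  sll  -- RAW+WAW r0
[7] i9  and  -- tail

ISSUED = 7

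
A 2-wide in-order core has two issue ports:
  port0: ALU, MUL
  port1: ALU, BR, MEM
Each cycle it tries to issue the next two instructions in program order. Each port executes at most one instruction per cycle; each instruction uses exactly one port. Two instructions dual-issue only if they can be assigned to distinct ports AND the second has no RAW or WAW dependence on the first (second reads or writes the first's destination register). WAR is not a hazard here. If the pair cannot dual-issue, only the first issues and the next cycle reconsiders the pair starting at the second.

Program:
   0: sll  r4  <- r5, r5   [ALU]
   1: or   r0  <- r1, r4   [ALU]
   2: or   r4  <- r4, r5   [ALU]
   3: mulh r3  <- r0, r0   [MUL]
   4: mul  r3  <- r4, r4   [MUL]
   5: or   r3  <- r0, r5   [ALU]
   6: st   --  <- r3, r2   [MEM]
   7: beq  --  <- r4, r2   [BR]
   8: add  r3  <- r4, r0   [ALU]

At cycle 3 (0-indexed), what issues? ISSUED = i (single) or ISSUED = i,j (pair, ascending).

  cy0 -> i0 (sll.ALU) RAW r4
  cy1 -> i1&i2 (or.ALU/or.ALU) dual
  cy2 -> i3 (mulh.MUL) no-port MUL/MUL
  cy3 -> i4 (mul.MUL) WAW r3
  cy4 -> i5 (or.ALU) RAW r3
  cy5 -> i6 (st.MEM) no-port MEM/BR
  cy6 -> i7&i8 (beq.BR/add.ALU) dual

ISSUED = 4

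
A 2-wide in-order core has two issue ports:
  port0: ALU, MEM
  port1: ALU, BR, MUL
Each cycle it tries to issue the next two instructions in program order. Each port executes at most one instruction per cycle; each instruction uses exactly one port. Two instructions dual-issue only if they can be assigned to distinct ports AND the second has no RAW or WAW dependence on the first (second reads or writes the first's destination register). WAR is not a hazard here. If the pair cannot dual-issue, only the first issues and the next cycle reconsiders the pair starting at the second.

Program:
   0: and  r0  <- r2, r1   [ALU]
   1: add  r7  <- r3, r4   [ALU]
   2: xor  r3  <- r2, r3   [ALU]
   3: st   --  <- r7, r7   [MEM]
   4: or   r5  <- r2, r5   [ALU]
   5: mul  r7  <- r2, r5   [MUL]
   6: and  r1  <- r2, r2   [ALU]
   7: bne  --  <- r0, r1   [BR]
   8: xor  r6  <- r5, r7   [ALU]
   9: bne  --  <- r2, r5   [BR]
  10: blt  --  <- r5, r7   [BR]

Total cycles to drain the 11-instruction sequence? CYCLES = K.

CYCLES = 7

t=0 i0,i1:and.ALU add.ALU ; dual
t=1 i2,i3:xor.ALU st.MEM ; dual
t=2 i4:or.ALU ; RAW r5
t=3 i5,i6:mul.MUL and.ALU ; dual
t=4 i7,i8:bne.BR xor.ALU ; dual
t=5 i9:bne.BR ; no-port BR/BR
t=6 i10:blt.BR ; tail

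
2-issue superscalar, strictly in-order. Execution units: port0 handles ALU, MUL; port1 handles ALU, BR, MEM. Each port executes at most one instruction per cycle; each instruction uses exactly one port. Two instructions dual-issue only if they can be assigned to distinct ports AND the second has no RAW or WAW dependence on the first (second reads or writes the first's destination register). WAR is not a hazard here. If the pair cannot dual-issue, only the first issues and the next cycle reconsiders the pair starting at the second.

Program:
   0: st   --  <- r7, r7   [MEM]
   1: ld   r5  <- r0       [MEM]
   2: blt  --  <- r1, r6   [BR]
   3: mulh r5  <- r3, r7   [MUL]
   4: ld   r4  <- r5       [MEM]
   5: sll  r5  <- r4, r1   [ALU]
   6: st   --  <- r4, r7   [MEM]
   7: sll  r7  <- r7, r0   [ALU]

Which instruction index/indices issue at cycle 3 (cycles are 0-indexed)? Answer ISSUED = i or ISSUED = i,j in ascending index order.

0. st @i0  | no-port MEM/MEM
1. ld @i1  | no-port MEM/BR
2. blt;mulh @i2/i3  | dual
3. ld @i4  | RAW r4
4. sll;st @i5/i6  | dual
5. sll @i7  | tail

ISSUED = 4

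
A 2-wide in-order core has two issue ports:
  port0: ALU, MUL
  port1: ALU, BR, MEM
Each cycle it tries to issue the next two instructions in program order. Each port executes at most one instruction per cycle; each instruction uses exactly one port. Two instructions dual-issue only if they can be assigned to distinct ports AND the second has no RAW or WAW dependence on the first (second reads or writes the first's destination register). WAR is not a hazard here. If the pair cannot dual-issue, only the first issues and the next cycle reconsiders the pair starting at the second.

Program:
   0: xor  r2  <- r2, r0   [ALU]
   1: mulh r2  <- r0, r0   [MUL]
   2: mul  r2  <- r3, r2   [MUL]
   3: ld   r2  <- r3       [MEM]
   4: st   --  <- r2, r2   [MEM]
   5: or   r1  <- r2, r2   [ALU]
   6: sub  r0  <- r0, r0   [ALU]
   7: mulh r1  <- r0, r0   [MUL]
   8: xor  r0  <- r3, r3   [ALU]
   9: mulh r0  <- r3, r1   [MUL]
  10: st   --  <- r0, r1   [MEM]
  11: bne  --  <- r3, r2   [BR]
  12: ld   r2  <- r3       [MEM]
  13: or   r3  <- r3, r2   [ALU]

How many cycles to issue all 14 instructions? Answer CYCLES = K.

#0 head=0: xor i0 WAW r2
#1 head=1: mulh i1 no-port MUL/MUL
#2 head=2: mul i2 WAW r2
#3 head=3: ld i3 no-port MEM/MEM
#4 head=4: st or i4+i5 dual
#5 head=6: sub i6 RAW r0
#6 head=7: mulh xor i7+i8 dual
#7 head=9: mulh i9 RAW r0
#8 head=10: st i10 no-port MEM/BR
#9 head=11: bne i11 no-port BR/MEM
#10 head=12: ld i12 RAW r2
#11 head=13: or i13 tail

CYCLES = 12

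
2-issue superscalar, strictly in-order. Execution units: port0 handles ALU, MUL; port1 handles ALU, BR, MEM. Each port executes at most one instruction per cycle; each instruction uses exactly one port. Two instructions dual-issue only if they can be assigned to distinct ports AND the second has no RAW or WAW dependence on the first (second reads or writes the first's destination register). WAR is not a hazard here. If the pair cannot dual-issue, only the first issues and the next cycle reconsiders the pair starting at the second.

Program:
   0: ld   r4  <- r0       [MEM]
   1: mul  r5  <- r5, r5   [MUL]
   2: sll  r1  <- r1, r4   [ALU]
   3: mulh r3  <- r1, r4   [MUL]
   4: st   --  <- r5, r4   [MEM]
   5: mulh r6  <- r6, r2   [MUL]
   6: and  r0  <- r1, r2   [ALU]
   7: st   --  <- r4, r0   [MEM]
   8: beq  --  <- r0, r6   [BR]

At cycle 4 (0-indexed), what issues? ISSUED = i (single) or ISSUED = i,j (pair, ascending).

ISSUED = 7

t=0 i0,i1:ld.MEM/mul.MUL ; pair
t=1 i2:sll.ALU ; RAW r1
t=2 i3,i4:mulh.MUL/st.MEM ; pair
t=3 i5,i6:mulh.MUL/and.ALU ; pair
t=4 i7:st.MEM ; no-port MEM/BR
t=5 i8:beq.BR ; tail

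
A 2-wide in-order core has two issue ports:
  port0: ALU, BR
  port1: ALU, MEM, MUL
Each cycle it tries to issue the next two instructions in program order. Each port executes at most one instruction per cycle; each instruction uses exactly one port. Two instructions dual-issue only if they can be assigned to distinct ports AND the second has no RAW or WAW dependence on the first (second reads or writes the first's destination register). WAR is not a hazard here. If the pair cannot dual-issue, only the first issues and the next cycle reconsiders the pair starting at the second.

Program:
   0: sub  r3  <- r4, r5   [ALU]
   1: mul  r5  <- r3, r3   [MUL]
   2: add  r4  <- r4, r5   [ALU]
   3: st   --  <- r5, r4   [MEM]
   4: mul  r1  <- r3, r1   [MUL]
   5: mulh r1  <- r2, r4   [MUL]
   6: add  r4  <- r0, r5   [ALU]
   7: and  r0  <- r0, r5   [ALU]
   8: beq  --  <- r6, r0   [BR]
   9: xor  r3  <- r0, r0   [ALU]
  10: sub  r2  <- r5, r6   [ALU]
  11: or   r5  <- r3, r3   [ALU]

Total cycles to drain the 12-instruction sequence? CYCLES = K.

#0 head=0: sub i0 RAW r3
#1 head=1: mul i1 RAW r5
#2 head=2: add i2 RAW r4
#3 head=3: st i3 no-port MEM/MUL
#4 head=4: mul i4 no-port MUL/MUL
#5 head=5: mulh+add i5,i6 pair
#6 head=7: and i7 RAW r0
#7 head=8: beq+xor i8,i9 pair
#8 head=10: sub+or i10,i11 pair

CYCLES = 9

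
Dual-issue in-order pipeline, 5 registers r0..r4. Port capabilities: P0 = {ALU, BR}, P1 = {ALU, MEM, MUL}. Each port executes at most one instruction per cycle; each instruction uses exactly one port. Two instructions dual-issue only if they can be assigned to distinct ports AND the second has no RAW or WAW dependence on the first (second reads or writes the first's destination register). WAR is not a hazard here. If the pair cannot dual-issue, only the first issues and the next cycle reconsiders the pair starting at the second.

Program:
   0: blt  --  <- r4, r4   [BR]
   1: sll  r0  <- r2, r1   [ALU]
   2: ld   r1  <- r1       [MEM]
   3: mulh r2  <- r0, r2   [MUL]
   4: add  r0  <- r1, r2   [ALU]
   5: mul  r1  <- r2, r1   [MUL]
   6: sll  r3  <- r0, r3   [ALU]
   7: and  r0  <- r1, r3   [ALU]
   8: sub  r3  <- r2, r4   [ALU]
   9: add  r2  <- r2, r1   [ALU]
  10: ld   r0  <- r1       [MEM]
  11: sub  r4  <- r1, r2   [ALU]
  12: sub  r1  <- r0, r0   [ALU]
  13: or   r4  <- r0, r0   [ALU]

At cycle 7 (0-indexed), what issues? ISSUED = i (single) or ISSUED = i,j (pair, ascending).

#0 head=0: blt sll i0&i1 2-wide
#1 head=2: ld i2 no-port MEM/MUL
#2 head=3: mulh i3 RAW r2
#3 head=4: add mul i4&i5 2-wide
#4 head=6: sll i6 RAW r3
#5 head=7: and sub i7&i8 2-wide
#6 head=9: add ld i9&i10 2-wide
#7 head=11: sub sub i11&i12 2-wide
#8 head=13: or i13 tail

ISSUED = 11,12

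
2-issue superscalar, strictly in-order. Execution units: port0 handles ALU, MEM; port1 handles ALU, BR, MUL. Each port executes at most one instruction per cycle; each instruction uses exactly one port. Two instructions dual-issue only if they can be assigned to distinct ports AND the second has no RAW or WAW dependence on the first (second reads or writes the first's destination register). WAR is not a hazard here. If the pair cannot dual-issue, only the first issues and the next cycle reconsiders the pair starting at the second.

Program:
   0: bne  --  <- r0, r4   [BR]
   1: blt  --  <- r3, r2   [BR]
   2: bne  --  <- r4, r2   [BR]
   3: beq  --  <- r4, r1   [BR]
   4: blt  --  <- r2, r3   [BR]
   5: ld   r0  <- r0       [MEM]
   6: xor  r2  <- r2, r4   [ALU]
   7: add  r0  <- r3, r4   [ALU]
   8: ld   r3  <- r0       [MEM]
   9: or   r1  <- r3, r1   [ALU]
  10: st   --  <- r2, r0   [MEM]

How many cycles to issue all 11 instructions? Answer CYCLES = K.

CYCLES = 8

0. bne.BR @i0  | no-port BR/BR
1. blt.BR @i1  | no-port BR/BR
2. bne.BR @i2  | no-port BR/BR
3. beq.BR @i3  | no-port BR/BR
4. blt.BR/ld.MEM @i4/i5  | 2-wide
5. xor.ALU/add.ALU @i6/i7  | 2-wide
6. ld.MEM @i8  | RAW r3
7. or.ALU/st.MEM @i9/i10  | 2-wide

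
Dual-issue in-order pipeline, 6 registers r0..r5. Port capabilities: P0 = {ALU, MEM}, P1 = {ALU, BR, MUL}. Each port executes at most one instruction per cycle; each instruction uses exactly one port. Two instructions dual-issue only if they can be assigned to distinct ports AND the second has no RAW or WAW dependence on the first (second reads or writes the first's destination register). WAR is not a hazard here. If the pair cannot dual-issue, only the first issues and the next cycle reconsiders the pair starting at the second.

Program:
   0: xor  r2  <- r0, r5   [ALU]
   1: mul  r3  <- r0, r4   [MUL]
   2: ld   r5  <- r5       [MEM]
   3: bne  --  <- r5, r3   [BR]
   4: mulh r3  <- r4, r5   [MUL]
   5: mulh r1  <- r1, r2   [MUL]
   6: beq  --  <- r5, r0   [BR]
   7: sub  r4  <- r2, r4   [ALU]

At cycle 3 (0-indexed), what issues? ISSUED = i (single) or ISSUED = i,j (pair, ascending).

ISSUED = 4

0. xor+mul @i0/i1  | dual
1. ld @i2  | RAW r5
2. bne @i3  | no-port BR/MUL
3. mulh @i4  | no-port MUL/MUL
4. mulh @i5  | no-port MUL/BR
5. beq+sub @i6/i7  | dual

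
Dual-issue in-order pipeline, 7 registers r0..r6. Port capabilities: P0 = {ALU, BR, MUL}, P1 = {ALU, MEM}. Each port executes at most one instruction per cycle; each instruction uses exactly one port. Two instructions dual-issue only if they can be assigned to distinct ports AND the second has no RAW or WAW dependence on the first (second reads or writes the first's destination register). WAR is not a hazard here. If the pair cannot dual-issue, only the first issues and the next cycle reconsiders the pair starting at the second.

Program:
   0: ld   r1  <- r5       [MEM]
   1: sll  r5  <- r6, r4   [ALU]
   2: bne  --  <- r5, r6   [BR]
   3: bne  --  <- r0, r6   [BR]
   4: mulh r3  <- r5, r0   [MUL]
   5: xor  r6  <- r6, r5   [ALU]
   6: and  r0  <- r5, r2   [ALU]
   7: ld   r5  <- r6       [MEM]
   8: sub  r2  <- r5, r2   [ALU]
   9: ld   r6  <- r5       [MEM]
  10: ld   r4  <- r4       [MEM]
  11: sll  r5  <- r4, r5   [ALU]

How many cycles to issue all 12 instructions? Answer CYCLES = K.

t=0 i0&i1:ld+sll ; dual
t=1 i2:bne ; no-port BR/BR
t=2 i3:bne ; no-port BR/MUL
t=3 i4&i5:mulh+xor ; dual
t=4 i6&i7:and+ld ; dual
t=5 i8&i9:sub+ld ; dual
t=6 i10:ld ; RAW r4
t=7 i11:sll ; tail

CYCLES = 8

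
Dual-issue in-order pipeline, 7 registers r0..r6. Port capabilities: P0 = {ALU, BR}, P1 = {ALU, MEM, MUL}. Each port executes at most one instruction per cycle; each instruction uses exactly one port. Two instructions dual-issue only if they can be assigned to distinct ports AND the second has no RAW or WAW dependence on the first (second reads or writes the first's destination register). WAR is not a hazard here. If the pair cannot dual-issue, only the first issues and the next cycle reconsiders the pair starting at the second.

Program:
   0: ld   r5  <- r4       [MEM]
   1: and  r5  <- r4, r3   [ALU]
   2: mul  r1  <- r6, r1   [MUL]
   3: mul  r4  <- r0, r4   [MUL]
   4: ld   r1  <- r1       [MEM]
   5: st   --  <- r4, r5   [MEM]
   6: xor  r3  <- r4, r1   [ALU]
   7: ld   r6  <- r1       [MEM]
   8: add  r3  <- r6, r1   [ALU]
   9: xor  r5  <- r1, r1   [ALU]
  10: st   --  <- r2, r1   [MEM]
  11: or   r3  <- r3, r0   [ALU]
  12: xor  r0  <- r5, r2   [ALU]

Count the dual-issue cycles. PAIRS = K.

PAIRS = 4

  cy0 -> i0 (ld) WAW r5
  cy1 -> i1,i2 (and;mul) dual
  cy2 -> i3 (mul) no-port MUL/MEM
  cy3 -> i4 (ld) no-port MEM/MEM
  cy4 -> i5,i6 (st;xor) dual
  cy5 -> i7 (ld) RAW r6
  cy6 -> i8,i9 (add;xor) dual
  cy7 -> i10,i11 (st;or) dual
  cy8 -> i12 (xor) tail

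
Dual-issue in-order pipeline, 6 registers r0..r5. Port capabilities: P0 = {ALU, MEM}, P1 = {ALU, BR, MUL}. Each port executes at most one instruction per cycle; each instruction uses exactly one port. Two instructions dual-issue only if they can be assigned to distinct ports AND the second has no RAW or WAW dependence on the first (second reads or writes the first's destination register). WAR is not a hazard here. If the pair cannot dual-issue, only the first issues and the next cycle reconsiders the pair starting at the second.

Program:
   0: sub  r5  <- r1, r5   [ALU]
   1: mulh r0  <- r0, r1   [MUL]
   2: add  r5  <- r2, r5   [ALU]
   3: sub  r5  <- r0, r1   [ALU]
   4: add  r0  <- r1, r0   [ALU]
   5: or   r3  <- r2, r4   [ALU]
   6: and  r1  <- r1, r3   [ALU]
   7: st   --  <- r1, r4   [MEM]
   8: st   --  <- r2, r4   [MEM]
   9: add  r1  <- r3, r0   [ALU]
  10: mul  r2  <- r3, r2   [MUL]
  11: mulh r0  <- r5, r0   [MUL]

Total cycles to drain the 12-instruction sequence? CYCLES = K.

#0 head=0: sub.ALU/mulh.MUL i0,i1 dual
#1 head=2: add.ALU i2 WAW r5
#2 head=3: sub.ALU/add.ALU i3,i4 dual
#3 head=5: or.ALU i5 RAW r3
#4 head=6: and.ALU i6 RAW r1
#5 head=7: st.MEM i7 no-port MEM/MEM
#6 head=8: st.MEM/add.ALU i8,i9 dual
#7 head=10: mul.MUL i10 no-port MUL/MUL
#8 head=11: mulh.MUL i11 tail

CYCLES = 9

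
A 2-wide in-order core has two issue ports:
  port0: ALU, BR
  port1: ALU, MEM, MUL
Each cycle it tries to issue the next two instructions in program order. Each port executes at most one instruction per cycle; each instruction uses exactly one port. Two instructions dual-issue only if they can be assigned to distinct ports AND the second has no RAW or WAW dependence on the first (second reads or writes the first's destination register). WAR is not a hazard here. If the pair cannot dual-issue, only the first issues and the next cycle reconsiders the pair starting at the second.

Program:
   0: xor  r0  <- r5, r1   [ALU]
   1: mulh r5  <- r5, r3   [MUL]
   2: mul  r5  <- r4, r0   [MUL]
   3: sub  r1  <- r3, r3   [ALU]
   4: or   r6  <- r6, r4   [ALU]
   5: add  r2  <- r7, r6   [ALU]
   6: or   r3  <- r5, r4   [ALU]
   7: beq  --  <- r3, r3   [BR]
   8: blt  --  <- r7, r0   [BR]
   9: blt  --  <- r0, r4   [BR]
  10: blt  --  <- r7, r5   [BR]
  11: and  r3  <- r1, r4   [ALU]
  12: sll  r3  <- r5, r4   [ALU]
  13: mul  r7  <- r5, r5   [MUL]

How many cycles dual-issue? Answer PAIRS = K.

PAIRS = 5

[0] i0/i1  xor+mulh  -- pair
[1] i2/i3  mul+sub  -- pair
[2] i4  or  -- RAW r6
[3] i5/i6  add+or  -- pair
[4] i7  beq  -- no-port BR/BR
[5] i8  blt  -- no-port BR/BR
[6] i9  blt  -- no-port BR/BR
[7] i10/i11  blt+and  -- pair
[8] i12/i13  sll+mul  -- pair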